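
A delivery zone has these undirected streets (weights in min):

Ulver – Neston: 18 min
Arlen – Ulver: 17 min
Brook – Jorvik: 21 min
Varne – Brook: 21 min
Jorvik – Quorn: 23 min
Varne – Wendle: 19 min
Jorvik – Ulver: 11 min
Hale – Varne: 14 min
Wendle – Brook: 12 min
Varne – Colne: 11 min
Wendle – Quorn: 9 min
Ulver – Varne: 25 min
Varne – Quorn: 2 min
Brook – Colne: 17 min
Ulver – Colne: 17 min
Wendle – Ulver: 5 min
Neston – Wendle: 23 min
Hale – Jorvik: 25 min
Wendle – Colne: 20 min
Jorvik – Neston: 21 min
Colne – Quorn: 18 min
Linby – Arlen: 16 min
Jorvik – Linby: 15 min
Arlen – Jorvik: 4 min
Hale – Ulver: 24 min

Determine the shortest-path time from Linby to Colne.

Shortest distances from Linby:
Linby: 0
Jorvik: 15  (via Linby)
Arlen: 16  (via Linby)
Ulver: 26  (via Jorvik)
Wendle: 31  (via Ulver)
Neston: 36  (via Jorvik)
Brook: 36  (via Jorvik)
Quorn: 38  (via Jorvik)
Varne: 40  (via Quorn)
Hale: 40  (via Jorvik)
Colne: 43  (via Ulver)
Shortest route: Linby → Jorvik → Ulver → Colne = 43 min.

43 min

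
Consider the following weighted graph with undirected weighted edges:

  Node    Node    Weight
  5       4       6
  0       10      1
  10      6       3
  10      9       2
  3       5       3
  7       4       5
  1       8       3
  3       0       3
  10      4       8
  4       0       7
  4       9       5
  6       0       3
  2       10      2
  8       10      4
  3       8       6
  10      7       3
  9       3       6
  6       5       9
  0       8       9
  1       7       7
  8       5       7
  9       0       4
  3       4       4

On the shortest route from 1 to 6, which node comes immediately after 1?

8

Candidate routes:
1 → 8 → 10 → 0 → 6: 3+4+1+3 = 11
1 → 7 → 10 → 6: 7+3+3 = 13
1 → 8 → 10 → 6: 3+4+3 = 10
1 → 7 → 10 → 0 → 6: 7+3+1+3 = 14
Cheapest is 1 → 8 → 10 → 6 at 10.
So from 1 the first move is to 8.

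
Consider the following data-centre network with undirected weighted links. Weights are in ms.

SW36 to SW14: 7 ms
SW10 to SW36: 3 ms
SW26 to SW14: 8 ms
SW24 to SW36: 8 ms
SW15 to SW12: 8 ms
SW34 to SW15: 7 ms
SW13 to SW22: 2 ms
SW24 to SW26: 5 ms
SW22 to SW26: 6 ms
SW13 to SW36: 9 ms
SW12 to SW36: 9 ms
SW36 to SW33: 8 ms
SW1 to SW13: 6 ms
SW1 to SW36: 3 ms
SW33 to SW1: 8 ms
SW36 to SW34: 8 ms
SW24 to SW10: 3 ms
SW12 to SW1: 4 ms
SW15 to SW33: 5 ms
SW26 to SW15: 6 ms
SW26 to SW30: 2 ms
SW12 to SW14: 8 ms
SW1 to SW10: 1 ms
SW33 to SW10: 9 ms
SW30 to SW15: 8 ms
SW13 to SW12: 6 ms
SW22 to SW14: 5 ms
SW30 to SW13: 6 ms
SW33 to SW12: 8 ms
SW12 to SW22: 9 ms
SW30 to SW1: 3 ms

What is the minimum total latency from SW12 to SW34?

Settle nodes by increasing distance from SW12:
SW12: 0
SW1: 4  (via SW12)
SW10: 5  (via SW1)
SW13: 6  (via SW12)
SW30: 7  (via SW1)
SW36: 7  (via SW1)
SW14: 8  (via SW12)
SW15: 8  (via SW12)
SW24: 8  (via SW10)
SW33: 8  (via SW12)
SW22: 8  (via SW13)
SW26: 9  (via SW30)
SW34: 15  (via SW36)
Shortest route: SW12 → SW1 → SW36 → SW34 = 15 ms.

15 ms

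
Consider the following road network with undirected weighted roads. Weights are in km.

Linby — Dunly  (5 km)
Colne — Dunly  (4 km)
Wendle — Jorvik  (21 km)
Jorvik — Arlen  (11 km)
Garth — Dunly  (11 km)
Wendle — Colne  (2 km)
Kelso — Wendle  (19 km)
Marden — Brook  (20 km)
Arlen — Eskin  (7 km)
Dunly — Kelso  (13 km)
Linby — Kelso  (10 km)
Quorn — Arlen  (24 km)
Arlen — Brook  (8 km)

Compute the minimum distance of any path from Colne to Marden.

62 km

Running Dijkstra from Colne:
Colne: 0
Wendle: 2  (via Colne)
Dunly: 4  (via Colne)
Linby: 9  (via Dunly)
Garth: 15  (via Dunly)
Kelso: 17  (via Dunly)
Jorvik: 23  (via Wendle)
Arlen: 34  (via Jorvik)
Eskin: 41  (via Arlen)
Brook: 42  (via Arlen)
Quorn: 58  (via Arlen)
Marden: 62  (via Brook)
Shortest route: Colne → Wendle → Jorvik → Arlen → Brook → Marden = 62 km.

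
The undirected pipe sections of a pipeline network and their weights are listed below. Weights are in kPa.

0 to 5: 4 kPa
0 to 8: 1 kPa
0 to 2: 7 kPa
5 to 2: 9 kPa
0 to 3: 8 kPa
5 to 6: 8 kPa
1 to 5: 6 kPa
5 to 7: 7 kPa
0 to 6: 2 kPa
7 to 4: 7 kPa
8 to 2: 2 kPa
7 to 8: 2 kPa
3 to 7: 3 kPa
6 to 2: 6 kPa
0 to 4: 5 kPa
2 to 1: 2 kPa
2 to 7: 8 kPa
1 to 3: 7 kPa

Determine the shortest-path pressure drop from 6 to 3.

Compare a few routes:
6 - 0 - 8 - 7 - 3: 2+1+2+3 = 8
6 - 0 - 3: 2+8 = 10
Cheapest is 6 - 0 - 8 - 7 - 3 at 8 kPa.

8 kPa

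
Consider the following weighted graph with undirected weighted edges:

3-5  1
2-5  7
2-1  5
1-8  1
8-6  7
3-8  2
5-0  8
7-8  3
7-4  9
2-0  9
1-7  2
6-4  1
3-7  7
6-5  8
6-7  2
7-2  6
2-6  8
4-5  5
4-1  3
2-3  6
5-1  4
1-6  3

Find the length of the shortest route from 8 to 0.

Shortest distances from 8:
8: 0
1: 1  (via 8)
3: 2  (via 8)
5: 3  (via 3)
7: 3  (via 8)
4: 4  (via 1)
6: 4  (via 1)
2: 6  (via 1)
0: 11  (via 5)
Shortest route: 8–3–5–0 = 11.

11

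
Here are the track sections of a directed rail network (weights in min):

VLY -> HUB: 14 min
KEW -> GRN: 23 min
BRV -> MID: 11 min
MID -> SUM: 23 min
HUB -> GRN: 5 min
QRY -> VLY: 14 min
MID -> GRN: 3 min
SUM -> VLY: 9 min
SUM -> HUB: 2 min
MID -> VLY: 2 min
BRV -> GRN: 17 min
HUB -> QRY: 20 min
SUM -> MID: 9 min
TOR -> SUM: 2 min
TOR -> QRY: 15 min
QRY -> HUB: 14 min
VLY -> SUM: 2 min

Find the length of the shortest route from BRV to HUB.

17 min

Compare a few routes:
BRV - MID - VLY - HUB: 11+2+14 = 27
BRV - MID - VLY - SUM - HUB: 11+2+2+2 = 17
The minimum is 17 min via BRV - MID - VLY - SUM - HUB.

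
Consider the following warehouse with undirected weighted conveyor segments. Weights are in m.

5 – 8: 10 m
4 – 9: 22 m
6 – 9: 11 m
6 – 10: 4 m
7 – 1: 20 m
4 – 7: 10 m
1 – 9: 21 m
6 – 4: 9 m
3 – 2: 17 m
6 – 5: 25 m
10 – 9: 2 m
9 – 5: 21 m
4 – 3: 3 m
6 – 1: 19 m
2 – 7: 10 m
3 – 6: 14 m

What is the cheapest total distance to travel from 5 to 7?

44 m

Candidate routes:
5 - 6 - 4 - 7: 25+9+10 = 44
5 - 6 - 3 - 4 - 7: 25+14+3+10 = 52
5 - 9 - 6 - 4 - 7: 21+11+9+10 = 51
5 - 9 - 10 - 6 - 4 - 7: 21+2+4+9+10 = 46
Cheapest is 5 - 6 - 4 - 7 at 44 m.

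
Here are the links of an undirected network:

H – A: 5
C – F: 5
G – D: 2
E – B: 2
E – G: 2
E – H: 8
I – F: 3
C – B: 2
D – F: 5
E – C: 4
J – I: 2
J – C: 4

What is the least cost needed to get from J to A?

Settle nodes by increasing distance from J:
J: 0
I: 2  (via J)
C: 4  (via J)
F: 5  (via I)
B: 6  (via C)
E: 8  (via C)
D: 10  (via F)
G: 10  (via E)
H: 16  (via E)
A: 21  (via H)
Shortest route: J–C–E–H–A = 21.

21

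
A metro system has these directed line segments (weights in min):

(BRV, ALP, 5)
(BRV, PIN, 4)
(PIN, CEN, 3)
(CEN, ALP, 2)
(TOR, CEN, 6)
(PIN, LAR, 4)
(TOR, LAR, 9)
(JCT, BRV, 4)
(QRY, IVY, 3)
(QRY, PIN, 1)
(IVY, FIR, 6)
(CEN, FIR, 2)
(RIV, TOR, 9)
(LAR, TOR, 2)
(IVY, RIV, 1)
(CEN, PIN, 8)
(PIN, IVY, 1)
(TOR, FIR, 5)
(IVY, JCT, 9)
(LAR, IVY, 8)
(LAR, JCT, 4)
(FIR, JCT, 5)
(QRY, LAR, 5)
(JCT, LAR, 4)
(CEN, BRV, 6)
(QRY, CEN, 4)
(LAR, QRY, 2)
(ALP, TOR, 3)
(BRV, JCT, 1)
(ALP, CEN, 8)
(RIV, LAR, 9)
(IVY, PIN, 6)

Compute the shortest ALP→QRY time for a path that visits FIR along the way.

Best ALP to FIR: ALP–TOR–FIR costing 8
Best FIR to QRY: FIR–JCT–LAR–QRY costing 11
Total via FIR: 8 + 11 = 19 min.

19 min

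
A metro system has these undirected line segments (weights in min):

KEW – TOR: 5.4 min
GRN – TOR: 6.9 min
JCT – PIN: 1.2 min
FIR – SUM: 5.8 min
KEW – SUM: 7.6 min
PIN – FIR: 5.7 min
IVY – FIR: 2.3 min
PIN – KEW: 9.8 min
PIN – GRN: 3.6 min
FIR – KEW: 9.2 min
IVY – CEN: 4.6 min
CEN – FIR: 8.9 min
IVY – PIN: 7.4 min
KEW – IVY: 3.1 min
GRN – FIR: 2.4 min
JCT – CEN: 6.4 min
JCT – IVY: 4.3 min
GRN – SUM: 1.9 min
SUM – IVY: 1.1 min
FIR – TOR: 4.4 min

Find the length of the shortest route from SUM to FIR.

Shortest distances from SUM:
SUM: 0
IVY: 1.1  (via SUM)
GRN: 1.9  (via SUM)
FIR: 3.4  (via IVY)
Shortest route: SUM → IVY → FIR = 3.4 min.

3.4 min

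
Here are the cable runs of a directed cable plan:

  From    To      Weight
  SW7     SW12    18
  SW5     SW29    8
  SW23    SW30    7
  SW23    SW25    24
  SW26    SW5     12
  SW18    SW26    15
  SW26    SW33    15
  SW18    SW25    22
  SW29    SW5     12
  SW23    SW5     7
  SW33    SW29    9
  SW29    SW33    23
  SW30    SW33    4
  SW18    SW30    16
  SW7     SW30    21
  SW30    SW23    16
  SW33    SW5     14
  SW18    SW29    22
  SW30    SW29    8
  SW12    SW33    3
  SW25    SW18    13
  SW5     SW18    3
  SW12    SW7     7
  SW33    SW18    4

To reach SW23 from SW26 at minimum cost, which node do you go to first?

Compare a few routes:
SW26 - SW33 - SW18 - SW30 - SW23: 15+4+16+16 = 51
SW26 - SW33 - SW5 - SW18 - SW30 - SW23: 15+14+3+16+16 = 64
SW26 - SW5 - SW18 - SW30 - SW23: 12+3+16+16 = 47
The minimum is 47 via SW26 - SW5 - SW18 - SW30 - SW23.
So from SW26 the first move is to SW5.

SW5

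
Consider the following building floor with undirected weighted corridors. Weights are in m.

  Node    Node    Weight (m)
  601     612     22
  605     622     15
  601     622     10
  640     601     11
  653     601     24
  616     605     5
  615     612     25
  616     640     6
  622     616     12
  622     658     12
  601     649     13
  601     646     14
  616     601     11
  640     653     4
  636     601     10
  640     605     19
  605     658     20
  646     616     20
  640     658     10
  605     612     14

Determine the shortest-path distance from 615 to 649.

Settle nodes by increasing distance from 615:
615: 0
612: 25  (via 615)
605: 39  (via 612)
616: 44  (via 605)
601: 47  (via 612)
640: 50  (via 616)
653: 54  (via 640)
622: 54  (via 605)
636: 57  (via 601)
658: 59  (via 605)
649: 60  (via 601)
Shortest route: 615 → 612 → 601 → 649 = 60 m.

60 m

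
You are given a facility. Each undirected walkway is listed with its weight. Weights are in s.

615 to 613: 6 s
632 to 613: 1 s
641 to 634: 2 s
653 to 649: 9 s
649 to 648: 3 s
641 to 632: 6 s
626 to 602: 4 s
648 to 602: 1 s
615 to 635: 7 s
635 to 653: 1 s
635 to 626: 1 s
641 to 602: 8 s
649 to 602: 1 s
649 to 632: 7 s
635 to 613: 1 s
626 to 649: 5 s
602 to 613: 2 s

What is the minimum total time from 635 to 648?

Settle nodes by increasing distance from 635:
635: 0
626: 1  (via 635)
653: 1  (via 635)
613: 1  (via 635)
632: 2  (via 613)
602: 3  (via 613)
648: 4  (via 602)
Shortest route: 635 → 613 → 602 → 648 = 4 s.

4 s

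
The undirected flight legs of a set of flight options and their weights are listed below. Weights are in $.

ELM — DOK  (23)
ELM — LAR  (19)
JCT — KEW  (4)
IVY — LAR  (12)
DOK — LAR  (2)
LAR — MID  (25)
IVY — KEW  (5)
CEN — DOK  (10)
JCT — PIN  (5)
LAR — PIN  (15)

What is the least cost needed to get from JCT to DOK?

$22

Candidate routes:
JCT - KEW - IVY - LAR - DOK: 4+5+12+2 = 23
JCT - PIN - LAR - DOK: 5+15+2 = 22
The minimum is $22 via JCT - PIN - LAR - DOK.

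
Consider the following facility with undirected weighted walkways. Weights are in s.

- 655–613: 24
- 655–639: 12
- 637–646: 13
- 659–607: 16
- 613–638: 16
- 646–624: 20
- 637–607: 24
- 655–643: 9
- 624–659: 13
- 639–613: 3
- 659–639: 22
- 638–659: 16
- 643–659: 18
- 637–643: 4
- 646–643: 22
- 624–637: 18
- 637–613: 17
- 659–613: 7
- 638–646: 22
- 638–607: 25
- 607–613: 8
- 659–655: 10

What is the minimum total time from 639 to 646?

Running Dijkstra from 639:
639: 0
613: 3  (via 639)
659: 10  (via 613)
607: 11  (via 613)
655: 12  (via 639)
638: 19  (via 613)
637: 20  (via 613)
643: 21  (via 655)
624: 23  (via 659)
646: 33  (via 637)
Shortest route: 639–613–637–646 = 33 s.

33 s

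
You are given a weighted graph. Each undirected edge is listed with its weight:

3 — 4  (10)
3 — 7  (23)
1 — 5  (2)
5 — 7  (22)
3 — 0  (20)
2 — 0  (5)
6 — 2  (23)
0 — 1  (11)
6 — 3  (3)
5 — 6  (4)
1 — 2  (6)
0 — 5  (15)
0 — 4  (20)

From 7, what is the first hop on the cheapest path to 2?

5

Compare a few routes:
7 - 5 - 1 - 2: 22+2+6 = 30
7 - 3 - 6 - 5 - 1 - 2: 23+3+4+2+6 = 38
Cheapest is 7 - 5 - 1 - 2 at 30.
So from 7 the first move is to 5.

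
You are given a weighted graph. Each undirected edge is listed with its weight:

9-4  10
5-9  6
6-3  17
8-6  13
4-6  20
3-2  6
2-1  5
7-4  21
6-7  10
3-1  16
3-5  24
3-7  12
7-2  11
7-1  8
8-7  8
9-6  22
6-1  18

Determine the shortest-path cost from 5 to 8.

Enumerating some paths:
5–9–4–7–8: 6+10+21+8 = 45
5–9–6–8: 6+22+13 = 41
5–3–7–8: 24+12+8 = 44
The minimum is 41 via 5–9–6–8.

41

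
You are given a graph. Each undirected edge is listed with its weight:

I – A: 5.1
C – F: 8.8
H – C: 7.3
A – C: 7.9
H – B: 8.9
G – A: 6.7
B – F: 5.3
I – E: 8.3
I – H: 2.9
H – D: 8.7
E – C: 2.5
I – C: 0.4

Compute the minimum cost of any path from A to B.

Enumerating some paths:
A → I → H → B: 5.1+2.9+8.9 = 16.9
A → C → I → H → B: 7.9+0.4+2.9+8.9 = 20.1
A → I → C → F → B: 5.1+0.4+8.8+5.3 = 19.6
The minimum is 16.9 via A → I → H → B.

16.9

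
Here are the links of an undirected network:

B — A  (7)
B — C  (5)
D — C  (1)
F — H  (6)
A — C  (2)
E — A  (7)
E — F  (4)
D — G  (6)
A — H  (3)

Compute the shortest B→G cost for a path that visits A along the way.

16

Best B to A: B → A costing 7
Best A to G: A → C → D → G costing 9
Total via A: 7 + 9 = 16.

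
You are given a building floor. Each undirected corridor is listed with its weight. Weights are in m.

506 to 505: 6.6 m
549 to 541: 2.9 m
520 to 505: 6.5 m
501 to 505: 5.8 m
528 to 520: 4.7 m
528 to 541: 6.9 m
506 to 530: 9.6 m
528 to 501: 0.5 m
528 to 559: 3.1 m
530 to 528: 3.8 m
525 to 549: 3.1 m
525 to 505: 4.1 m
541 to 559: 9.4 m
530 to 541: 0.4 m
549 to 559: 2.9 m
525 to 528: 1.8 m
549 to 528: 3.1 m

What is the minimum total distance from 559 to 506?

15.6 m

Candidate routes:
559 → 549 → 541 → 530 → 506: 2.9+2.9+0.4+9.6 = 15.8
559 → 528 → 525 → 505 → 506: 3.1+1.8+4.1+6.6 = 15.6
559 → 528 → 530 → 506: 3.1+3.8+9.6 = 16.5
559 → 528 → 501 → 505 → 506: 3.1+0.5+5.8+6.6 = 16
Cheapest is 559 → 528 → 525 → 505 → 506 at 15.6 m.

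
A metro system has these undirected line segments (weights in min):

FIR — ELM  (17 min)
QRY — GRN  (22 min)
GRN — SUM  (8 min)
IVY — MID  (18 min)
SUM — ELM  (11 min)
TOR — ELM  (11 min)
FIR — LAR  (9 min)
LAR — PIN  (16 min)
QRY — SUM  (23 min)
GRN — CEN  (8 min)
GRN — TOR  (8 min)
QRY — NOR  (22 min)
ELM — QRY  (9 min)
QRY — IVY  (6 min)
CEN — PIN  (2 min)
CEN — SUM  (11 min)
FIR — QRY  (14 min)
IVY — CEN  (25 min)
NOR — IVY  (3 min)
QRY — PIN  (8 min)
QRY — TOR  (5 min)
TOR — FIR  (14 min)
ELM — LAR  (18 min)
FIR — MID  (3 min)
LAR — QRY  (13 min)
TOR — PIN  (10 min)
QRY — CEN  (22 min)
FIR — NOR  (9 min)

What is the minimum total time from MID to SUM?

31 min

Candidate routes:
MID - FIR - ELM - SUM: 3+17+11 = 31
MID - FIR - TOR - GRN - SUM: 3+14+8+8 = 33
MID - FIR - QRY - ELM - SUM: 3+14+9+11 = 37
The minimum is 31 min via MID - FIR - ELM - SUM.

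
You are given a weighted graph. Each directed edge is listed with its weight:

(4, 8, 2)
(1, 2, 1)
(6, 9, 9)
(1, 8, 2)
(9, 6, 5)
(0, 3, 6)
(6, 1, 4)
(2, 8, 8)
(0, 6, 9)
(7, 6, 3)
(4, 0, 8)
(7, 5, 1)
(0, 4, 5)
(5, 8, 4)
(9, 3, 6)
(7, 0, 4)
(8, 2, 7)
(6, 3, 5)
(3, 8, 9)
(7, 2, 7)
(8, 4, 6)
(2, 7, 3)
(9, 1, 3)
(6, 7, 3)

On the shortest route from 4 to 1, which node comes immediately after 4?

8

Compare a few routes:
4 → 0 → 6 → 1: 8+9+4 = 21
4 → 8 → 2 → 7 → 6 → 9 → 1: 2+7+3+3+9+3 = 27
4 → 8 → 2 → 7 → 6 → 1: 2+7+3+3+4 = 19
The minimum is 19 via 4 → 8 → 2 → 7 → 6 → 1.
So from 4 the first move is to 8.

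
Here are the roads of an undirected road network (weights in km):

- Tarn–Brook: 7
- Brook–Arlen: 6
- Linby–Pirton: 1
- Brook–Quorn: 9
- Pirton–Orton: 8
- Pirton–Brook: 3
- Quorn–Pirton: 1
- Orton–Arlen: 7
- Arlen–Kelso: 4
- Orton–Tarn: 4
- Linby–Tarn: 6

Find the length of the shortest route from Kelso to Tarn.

15 km

Running Dijkstra from Kelso:
Kelso: 0
Arlen: 4  (via Kelso)
Brook: 10  (via Arlen)
Orton: 11  (via Arlen)
Pirton: 13  (via Brook)
Quorn: 14  (via Pirton)
Linby: 14  (via Pirton)
Tarn: 15  (via Orton)
Shortest route: Kelso–Arlen–Orton–Tarn = 15 km.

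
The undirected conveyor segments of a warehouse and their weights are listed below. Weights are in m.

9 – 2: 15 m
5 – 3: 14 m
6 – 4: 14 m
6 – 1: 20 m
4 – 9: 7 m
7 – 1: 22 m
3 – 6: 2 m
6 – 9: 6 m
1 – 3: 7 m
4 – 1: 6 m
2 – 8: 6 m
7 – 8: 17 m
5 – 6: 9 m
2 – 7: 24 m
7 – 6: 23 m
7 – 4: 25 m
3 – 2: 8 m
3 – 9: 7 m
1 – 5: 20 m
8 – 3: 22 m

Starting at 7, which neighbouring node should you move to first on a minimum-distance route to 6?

6

Compare a few routes:
7 → 6: 23 = 23
7 → 1 → 3 → 6: 22+7+2 = 31
7 → 8 → 2 → 3 → 6: 17+6+8+2 = 33
The minimum is 23 m via 7 → 6.
So from 7 the first move is to 6.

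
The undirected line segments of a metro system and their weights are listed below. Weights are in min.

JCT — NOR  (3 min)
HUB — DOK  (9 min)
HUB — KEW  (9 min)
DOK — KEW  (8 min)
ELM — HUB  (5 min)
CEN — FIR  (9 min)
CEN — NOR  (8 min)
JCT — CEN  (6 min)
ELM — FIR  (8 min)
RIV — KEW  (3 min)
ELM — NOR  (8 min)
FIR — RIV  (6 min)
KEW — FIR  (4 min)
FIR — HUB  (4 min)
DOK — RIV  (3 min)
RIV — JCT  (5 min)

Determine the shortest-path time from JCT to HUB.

Enumerating some paths:
JCT → RIV → FIR → HUB: 5+6+4 = 15
JCT → RIV → KEW → FIR → HUB: 5+3+4+4 = 16
JCT → RIV → KEW → HUB: 5+3+9 = 17
JCT → NOR → ELM → HUB: 3+8+5 = 16
The minimum is 15 min via JCT → RIV → FIR → HUB.

15 min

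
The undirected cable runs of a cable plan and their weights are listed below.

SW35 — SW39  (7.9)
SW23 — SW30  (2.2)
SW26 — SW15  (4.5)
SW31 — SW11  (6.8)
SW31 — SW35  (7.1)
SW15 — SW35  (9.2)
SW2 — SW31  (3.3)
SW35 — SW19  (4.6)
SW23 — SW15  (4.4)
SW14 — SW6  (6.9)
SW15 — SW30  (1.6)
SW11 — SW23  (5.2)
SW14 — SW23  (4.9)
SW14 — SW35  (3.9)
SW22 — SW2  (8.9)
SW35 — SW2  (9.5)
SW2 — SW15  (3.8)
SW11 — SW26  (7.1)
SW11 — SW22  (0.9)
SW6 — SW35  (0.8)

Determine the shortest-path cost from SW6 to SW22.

15.6

Enumerating some paths:
SW6–SW35–SW2–SW22: 0.8+9.5+8.9 = 19.2
SW6–SW14–SW23–SW11–SW22: 6.9+4.9+5.2+0.9 = 17.9
SW6–SW35–SW31–SW11–SW22: 0.8+7.1+6.8+0.9 = 15.6
SW6–SW35–SW14–SW23–SW11–SW22: 0.8+3.9+4.9+5.2+0.9 = 15.7
Cheapest is SW6–SW35–SW31–SW11–SW22 at 15.6.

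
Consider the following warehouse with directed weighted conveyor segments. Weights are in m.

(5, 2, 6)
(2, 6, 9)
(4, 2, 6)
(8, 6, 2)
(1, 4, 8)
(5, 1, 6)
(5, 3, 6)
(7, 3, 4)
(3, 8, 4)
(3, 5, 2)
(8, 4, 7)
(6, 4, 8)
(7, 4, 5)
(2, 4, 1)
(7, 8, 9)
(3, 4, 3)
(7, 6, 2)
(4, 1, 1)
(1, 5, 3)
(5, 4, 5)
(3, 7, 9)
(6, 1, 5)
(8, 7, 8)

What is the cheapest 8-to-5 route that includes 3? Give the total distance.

14 m

Best 8 to 3: 8 → 7 → 3 costing 12
Best 3 to 5: 3 → 5 costing 2
Total via 3: 12 + 2 = 14 m.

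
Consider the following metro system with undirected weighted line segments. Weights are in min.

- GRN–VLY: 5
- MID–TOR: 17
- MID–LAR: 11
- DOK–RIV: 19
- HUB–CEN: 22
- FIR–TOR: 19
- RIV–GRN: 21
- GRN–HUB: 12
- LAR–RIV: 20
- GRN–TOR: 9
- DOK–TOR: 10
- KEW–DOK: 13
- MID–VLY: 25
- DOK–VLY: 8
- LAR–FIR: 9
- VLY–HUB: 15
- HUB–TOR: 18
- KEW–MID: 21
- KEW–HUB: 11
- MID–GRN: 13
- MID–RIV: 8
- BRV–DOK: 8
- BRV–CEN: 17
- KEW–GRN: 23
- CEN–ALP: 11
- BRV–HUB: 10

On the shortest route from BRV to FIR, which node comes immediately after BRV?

Enumerating some paths:
BRV–DOK–TOR–FIR: 8+10+19 = 37
BRV–HUB–TOR–FIR: 10+18+19 = 47
The minimum is 37 min via BRV–DOK–TOR–FIR.
So from BRV the first move is to DOK.

DOK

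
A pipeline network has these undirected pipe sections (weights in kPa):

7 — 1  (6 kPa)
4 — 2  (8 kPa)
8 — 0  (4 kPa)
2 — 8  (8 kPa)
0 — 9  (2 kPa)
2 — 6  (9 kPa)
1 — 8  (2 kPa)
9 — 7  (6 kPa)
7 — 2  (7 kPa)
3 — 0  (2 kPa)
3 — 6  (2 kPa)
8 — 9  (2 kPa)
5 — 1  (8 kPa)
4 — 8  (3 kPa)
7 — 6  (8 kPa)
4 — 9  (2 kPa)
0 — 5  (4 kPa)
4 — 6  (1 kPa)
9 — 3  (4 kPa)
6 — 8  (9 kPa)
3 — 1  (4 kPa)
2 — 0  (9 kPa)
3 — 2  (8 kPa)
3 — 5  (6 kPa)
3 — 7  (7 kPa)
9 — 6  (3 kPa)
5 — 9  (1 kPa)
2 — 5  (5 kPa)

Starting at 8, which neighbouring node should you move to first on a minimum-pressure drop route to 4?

Compare a few routes:
8 - 9 - 4: 2+2 = 4
8 - 9 - 6 - 4: 2+3+1 = 6
8 - 4: 3 = 3
Cheapest is 8 - 4 at 3 kPa.
So from 8 the first move is to 4.

4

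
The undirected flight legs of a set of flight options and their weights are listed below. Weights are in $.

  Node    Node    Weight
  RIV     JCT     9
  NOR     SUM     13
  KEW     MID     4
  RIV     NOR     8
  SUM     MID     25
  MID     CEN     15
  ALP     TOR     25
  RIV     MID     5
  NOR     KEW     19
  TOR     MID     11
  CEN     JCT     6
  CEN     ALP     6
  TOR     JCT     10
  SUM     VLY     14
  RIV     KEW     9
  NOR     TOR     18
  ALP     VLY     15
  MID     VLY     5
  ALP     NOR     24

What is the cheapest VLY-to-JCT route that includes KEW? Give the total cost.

$27

Best VLY to KEW: VLY–MID–KEW costing 9
Best KEW to JCT: KEW–RIV–JCT costing 18
Total via KEW: 9 + 18 = $27.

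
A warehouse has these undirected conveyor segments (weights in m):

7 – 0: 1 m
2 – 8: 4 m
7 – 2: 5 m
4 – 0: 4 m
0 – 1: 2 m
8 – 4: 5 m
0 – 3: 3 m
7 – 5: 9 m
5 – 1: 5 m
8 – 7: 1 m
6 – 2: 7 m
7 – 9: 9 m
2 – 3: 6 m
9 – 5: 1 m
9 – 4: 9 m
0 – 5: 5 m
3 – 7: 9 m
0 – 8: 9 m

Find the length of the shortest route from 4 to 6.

Candidate routes:
4 → 8 → 2 → 6: 5+4+7 = 16
4 → 0 → 7 → 2 → 6: 4+1+5+7 = 17
The minimum is 16 m via 4 → 8 → 2 → 6.

16 m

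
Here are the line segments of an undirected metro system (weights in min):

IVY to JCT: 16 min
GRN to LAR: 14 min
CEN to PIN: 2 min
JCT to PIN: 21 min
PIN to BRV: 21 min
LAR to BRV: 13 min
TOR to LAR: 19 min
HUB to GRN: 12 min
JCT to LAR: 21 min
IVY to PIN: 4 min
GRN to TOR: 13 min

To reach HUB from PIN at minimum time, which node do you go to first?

BRV

Enumerating some paths:
PIN → BRV → LAR → GRN → HUB: 21+13+14+12 = 60
PIN → IVY → JCT → LAR → GRN → HUB: 4+16+21+14+12 = 67
The minimum is 60 min via PIN → BRV → LAR → GRN → HUB.
So from PIN the first move is to BRV.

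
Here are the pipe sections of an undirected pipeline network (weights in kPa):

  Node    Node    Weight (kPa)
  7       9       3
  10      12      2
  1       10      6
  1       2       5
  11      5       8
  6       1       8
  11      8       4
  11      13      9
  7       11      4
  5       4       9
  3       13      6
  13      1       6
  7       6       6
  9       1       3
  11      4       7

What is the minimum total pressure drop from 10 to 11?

Shortest distances from 10:
10: 0
12: 2  (via 10)
1: 6  (via 10)
9: 9  (via 1)
2: 11  (via 1)
7: 12  (via 9)
13: 12  (via 1)
6: 14  (via 1)
11: 16  (via 7)
Shortest route: 10–1–9–7–11 = 16 kPa.

16 kPa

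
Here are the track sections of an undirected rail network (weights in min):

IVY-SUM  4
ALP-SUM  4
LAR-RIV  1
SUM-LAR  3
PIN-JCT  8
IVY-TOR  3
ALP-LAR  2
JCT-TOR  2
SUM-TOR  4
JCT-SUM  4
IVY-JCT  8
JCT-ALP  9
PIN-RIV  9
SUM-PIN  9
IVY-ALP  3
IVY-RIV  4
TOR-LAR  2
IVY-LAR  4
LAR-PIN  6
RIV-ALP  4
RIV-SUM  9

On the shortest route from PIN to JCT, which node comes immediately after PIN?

Enumerating some paths:
PIN - JCT: 8 = 8
PIN - LAR - TOR - JCT: 6+2+2 = 10
Cheapest is PIN - JCT at 8 min.
So from PIN the first move is to JCT.

JCT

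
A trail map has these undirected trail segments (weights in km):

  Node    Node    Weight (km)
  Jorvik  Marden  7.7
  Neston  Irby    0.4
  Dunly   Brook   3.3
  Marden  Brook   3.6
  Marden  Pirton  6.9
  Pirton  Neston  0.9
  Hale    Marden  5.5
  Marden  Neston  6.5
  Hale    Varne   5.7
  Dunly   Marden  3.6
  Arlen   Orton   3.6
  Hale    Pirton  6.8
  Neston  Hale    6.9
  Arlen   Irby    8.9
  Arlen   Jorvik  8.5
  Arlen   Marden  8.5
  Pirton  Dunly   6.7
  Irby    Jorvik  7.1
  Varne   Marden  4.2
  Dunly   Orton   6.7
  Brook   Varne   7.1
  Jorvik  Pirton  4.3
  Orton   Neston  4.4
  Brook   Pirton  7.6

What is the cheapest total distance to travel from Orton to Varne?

Candidate routes:
Orton–Neston–Pirton–Marden–Varne: 4.4+0.9+6.9+4.2 = 16.4
Orton–Neston–Marden–Varne: 4.4+6.5+4.2 = 15.1
Orton–Dunly–Marden–Varne: 6.7+3.6+4.2 = 14.5
Orton–Arlen–Marden–Varne: 3.6+8.5+4.2 = 16.3
Cheapest is Orton–Dunly–Marden–Varne at 14.5 km.

14.5 km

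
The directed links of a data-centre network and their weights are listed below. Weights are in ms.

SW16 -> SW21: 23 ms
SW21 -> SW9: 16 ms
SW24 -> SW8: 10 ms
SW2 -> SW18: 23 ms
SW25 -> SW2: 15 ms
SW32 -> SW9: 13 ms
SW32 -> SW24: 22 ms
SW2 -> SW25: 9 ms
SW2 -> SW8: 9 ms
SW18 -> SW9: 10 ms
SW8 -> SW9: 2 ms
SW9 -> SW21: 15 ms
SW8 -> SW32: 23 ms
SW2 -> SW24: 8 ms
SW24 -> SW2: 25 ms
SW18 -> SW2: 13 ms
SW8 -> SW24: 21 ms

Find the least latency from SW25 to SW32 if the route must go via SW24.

56 ms

Shortest SW25→SW24: SW25 → SW2 → SW24 = 23
Best SW24 to SW32: SW24 → SW8 → SW32 costing 33
Total via SW24: 23 + 33 = 56 ms.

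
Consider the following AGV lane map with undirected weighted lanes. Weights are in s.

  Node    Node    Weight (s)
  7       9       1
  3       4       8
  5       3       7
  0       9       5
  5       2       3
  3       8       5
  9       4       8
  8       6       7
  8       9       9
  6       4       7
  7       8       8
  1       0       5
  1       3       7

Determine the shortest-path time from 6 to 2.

22 s

Shortest distances from 6:
6: 0
4: 7  (via 6)
8: 7  (via 6)
3: 12  (via 8)
7: 15  (via 8)
9: 15  (via 4)
1: 19  (via 3)
5: 19  (via 3)
0: 20  (via 9)
2: 22  (via 5)
Shortest route: 6 → 8 → 3 → 5 → 2 = 22 s.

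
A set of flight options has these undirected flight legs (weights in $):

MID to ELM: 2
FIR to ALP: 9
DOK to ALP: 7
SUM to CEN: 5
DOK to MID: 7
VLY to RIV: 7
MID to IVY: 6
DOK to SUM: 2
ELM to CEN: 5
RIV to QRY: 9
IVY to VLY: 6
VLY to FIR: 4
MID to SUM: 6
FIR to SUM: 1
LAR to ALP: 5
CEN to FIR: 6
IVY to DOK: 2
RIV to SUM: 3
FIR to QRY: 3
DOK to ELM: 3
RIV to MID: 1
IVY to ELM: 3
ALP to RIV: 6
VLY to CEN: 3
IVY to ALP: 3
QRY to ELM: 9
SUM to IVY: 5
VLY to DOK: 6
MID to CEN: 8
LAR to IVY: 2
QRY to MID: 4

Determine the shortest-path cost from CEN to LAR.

Shortest distances from CEN:
CEN: 0
VLY: 3  (via CEN)
SUM: 5  (via CEN)
ELM: 5  (via CEN)
FIR: 6  (via CEN)
MID: 7  (via ELM)
DOK: 7  (via SUM)
IVY: 8  (via ELM)
RIV: 8  (via SUM)
QRY: 9  (via FIR)
LAR: 10  (via IVY)
Shortest route: CEN–ELM–IVY–LAR = $10.

$10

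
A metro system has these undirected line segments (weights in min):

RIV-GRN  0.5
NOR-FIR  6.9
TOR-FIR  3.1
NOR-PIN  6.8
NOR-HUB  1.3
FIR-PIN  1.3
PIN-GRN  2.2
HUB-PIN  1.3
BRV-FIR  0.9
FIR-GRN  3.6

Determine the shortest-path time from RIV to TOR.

7.1 min

Settle nodes by increasing distance from RIV:
RIV: 0
GRN: 0.5  (via RIV)
PIN: 2.7  (via GRN)
FIR: 4  (via PIN)
HUB: 4  (via PIN)
BRV: 4.9  (via FIR)
NOR: 5.3  (via HUB)
TOR: 7.1  (via FIR)
Shortest route: RIV → GRN → PIN → FIR → TOR = 7.1 min.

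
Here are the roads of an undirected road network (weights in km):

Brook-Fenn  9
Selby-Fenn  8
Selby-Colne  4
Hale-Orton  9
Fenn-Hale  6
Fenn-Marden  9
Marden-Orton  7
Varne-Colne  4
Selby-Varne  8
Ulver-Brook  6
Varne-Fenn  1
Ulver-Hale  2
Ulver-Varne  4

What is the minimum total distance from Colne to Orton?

19 km

Running Dijkstra from Colne:
Colne: 0
Varne: 4  (via Colne)
Selby: 4  (via Colne)
Fenn: 5  (via Varne)
Ulver: 8  (via Varne)
Hale: 10  (via Ulver)
Brook: 14  (via Fenn)
Marden: 14  (via Fenn)
Orton: 19  (via Hale)
Shortest route: Colne–Varne–Ulver–Hale–Orton = 19 km.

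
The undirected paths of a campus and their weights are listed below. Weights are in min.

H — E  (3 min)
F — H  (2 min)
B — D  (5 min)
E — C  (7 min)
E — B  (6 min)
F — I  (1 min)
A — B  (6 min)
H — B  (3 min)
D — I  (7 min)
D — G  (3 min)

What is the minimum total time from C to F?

Shortest distances from C:
C: 0
E: 7  (via C)
H: 10  (via E)
F: 12  (via H)
Shortest route: C → E → H → F = 12 min.

12 min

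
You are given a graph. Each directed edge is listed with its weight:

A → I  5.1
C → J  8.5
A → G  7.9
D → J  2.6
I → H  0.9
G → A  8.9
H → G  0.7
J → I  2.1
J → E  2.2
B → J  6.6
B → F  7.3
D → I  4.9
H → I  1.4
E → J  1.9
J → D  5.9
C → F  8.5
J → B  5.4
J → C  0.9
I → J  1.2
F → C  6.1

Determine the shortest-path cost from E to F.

11.3

Candidate routes:
E - J - B - F: 1.9+5.4+7.3 = 14.6
E - J - C - F: 1.9+0.9+8.5 = 11.3
The minimum is 11.3 via E - J - C - F.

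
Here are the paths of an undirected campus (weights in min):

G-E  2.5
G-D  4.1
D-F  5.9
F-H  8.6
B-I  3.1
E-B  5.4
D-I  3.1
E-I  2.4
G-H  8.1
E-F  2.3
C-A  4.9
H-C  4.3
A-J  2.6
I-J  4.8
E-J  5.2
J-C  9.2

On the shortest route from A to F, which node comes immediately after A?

J

Candidate routes:
A → J → E → F: 2.6+5.2+2.3 = 10.1
A → C → H → F: 4.9+4.3+8.6 = 17.8
A → J → I → D → F: 2.6+4.8+3.1+5.9 = 16.4
A → J → I → E → F: 2.6+4.8+2.4+2.3 = 12.1
Cheapest is A → J → E → F at 10.1 min.
So from A the first move is to J.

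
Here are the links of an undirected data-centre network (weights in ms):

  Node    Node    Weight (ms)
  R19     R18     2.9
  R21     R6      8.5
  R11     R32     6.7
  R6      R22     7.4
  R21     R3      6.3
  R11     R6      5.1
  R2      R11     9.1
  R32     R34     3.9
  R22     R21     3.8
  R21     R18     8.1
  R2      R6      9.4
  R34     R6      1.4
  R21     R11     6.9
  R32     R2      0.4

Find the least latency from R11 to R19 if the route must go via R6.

24.6 ms

Shortest R11→R6: R11–R6 = 5.1
Best R6 to R19: R6–R21–R18–R19 costing 19.5
Total via R6: 5.1 + 19.5 = 24.6 ms.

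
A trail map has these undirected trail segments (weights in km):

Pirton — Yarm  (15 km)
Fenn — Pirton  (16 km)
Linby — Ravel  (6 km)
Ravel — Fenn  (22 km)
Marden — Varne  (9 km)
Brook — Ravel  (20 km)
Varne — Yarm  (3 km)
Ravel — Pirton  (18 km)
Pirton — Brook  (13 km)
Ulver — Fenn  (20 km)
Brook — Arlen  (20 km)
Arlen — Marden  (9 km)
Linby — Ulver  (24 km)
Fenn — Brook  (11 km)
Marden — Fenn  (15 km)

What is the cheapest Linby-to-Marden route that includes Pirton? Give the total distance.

51 km

Best Linby to Pirton: Linby–Ravel–Pirton costing 24
Best Pirton to Marden: Pirton–Yarm–Varne–Marden costing 27
Total via Pirton: 24 + 27 = 51 km.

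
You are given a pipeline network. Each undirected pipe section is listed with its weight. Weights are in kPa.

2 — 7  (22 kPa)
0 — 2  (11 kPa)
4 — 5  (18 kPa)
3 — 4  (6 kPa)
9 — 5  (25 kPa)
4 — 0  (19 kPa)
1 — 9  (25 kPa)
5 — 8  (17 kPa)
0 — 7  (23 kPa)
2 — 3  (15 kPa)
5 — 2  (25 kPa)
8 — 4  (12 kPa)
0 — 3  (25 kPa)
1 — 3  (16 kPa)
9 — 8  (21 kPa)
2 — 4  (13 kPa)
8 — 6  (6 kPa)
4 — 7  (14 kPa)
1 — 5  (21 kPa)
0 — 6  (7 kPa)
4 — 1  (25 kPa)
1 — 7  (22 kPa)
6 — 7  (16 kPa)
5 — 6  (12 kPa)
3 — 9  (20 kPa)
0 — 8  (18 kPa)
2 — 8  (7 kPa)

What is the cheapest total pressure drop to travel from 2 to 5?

24 kPa

Enumerating some paths:
2–8–5: 7+17 = 24
2–8–6–5: 7+6+12 = 25
Cheapest is 2–8–5 at 24 kPa.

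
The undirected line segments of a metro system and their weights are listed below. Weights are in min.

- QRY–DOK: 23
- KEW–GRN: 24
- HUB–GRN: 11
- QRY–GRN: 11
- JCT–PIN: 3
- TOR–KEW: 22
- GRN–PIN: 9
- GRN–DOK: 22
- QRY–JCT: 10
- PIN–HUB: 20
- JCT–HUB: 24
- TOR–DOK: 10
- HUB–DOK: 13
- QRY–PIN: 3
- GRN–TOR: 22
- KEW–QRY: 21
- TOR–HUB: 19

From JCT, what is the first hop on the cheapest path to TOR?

Compare a few routes:
JCT - PIN - GRN - TOR: 3+9+22 = 34
JCT - PIN - QRY - GRN - TOR: 3+3+11+22 = 39
JCT - PIN - QRY - DOK - TOR: 3+3+23+10 = 39
Cheapest is JCT - PIN - GRN - TOR at 34 min.
So from JCT the first move is to PIN.

PIN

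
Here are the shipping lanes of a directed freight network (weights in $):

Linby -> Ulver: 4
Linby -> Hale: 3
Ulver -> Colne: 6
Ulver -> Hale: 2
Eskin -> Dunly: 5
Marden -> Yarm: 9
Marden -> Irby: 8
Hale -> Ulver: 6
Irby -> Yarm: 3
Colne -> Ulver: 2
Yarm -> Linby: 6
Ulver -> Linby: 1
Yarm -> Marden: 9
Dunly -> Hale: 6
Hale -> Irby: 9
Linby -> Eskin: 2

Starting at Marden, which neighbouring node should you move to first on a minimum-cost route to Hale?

Yarm

Candidate routes:
Marden → Irby → Yarm → Linby → Hale: 8+3+6+3 = 20
Marden → Yarm → Linby → Hale: 9+6+3 = 18
The minimum is $18 via Marden → Yarm → Linby → Hale.
So from Marden the first move is to Yarm.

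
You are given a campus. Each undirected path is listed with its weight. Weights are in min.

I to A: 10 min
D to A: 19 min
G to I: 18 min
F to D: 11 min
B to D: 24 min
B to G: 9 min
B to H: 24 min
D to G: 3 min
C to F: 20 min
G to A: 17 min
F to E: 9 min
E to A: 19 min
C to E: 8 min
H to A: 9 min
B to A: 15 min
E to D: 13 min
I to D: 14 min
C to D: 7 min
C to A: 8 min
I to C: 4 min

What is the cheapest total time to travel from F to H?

Settle nodes by increasing distance from F:
F: 0
E: 9  (via F)
D: 11  (via F)
G: 14  (via D)
C: 17  (via E)
I: 21  (via C)
B: 23  (via G)
A: 25  (via C)
H: 34  (via A)
Shortest route: F → E → C → A → H = 34 min.

34 min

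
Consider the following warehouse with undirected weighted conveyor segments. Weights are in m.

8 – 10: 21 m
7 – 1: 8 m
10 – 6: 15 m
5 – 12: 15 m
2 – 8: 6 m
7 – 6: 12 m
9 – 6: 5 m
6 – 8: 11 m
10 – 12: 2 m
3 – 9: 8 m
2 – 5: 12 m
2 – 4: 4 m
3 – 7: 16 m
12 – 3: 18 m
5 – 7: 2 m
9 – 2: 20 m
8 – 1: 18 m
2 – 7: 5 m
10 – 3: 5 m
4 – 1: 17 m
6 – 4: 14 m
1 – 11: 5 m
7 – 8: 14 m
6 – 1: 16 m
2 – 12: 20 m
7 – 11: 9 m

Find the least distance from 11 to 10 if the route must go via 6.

36 m

Shortest 11→6: 11 → 1 → 6 = 21
Best 6 to 10: 6 → 10 costing 15
Total via 6: 21 + 15 = 36 m.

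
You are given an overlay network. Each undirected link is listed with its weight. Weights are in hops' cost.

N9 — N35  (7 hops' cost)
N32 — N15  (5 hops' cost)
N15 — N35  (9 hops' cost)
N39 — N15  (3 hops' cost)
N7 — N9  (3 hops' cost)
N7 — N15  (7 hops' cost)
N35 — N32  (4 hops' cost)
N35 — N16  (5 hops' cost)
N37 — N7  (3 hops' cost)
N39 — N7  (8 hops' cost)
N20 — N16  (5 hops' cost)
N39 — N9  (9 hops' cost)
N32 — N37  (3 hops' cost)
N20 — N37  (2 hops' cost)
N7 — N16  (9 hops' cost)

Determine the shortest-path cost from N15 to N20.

10 hops' cost

Candidate routes:
N15–N39–N7–N37–N20: 3+8+3+2 = 16
N15–N7–N37–N20: 7+3+2 = 12
N15–N32–N37–N20: 5+3+2 = 10
The minimum is 10 hops' cost via N15–N32–N37–N20.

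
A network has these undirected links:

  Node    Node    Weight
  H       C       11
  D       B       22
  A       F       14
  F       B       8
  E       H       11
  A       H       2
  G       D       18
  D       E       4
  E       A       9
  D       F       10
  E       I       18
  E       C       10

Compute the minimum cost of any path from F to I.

Settle nodes by increasing distance from F:
F: 0
B: 8  (via F)
D: 10  (via F)
A: 14  (via F)
E: 14  (via D)
H: 16  (via A)
C: 24  (via E)
G: 28  (via D)
I: 32  (via E)
Shortest route: F–D–E–I = 32.

32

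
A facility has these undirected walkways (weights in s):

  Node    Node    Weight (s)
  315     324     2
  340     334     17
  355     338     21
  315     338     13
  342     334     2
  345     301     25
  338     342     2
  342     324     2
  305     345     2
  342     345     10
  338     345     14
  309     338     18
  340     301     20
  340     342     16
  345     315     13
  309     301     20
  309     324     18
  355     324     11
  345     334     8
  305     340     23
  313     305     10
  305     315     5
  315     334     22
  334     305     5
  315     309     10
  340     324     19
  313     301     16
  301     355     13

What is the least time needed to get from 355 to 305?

Settle nodes by increasing distance from 355:
355: 0
324: 11  (via 355)
315: 13  (via 324)
301: 13  (via 355)
342: 13  (via 324)
334: 15  (via 342)
338: 15  (via 342)
305: 18  (via 315)
Shortest route: 355–324–315–305 = 18 s.

18 s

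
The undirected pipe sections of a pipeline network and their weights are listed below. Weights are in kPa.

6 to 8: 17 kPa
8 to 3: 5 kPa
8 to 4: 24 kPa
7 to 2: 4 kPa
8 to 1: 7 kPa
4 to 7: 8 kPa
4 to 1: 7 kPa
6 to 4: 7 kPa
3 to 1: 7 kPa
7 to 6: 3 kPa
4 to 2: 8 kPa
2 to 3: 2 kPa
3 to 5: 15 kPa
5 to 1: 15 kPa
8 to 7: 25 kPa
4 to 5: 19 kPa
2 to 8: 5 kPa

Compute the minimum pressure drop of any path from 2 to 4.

Settle nodes by increasing distance from 2:
2: 0
3: 2  (via 2)
7: 4  (via 2)
8: 5  (via 2)
6: 7  (via 7)
4: 8  (via 2)
Shortest route: 2 → 4 = 8 kPa.

8 kPa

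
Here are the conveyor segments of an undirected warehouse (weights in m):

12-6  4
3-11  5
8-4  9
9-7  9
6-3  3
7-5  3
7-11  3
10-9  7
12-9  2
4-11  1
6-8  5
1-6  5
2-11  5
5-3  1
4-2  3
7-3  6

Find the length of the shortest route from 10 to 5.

Running Dijkstra from 10:
10: 0
9: 7  (via 10)
12: 9  (via 9)
6: 13  (via 12)
3: 16  (via 6)
7: 16  (via 9)
5: 17  (via 3)
Shortest route: 10 → 9 → 12 → 6 → 3 → 5 = 17 m.

17 m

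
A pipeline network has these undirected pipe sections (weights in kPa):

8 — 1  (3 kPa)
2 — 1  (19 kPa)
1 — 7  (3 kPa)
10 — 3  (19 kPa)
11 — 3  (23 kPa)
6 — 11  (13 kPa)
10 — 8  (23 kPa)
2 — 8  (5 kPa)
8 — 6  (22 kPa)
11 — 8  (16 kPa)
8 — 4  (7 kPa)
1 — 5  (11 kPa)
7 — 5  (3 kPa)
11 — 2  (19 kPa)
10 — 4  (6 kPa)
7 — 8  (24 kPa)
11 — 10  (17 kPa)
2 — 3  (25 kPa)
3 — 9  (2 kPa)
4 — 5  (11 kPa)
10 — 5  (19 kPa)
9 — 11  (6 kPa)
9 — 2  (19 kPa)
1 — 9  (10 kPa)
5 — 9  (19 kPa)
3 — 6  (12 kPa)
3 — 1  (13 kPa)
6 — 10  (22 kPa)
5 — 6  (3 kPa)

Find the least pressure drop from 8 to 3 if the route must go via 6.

24 kPa

Shortest 8→6: 8 → 1 → 7 → 5 → 6 = 12
Best 6 to 3: 6 → 3 costing 12
Total via 6: 12 + 12 = 24 kPa.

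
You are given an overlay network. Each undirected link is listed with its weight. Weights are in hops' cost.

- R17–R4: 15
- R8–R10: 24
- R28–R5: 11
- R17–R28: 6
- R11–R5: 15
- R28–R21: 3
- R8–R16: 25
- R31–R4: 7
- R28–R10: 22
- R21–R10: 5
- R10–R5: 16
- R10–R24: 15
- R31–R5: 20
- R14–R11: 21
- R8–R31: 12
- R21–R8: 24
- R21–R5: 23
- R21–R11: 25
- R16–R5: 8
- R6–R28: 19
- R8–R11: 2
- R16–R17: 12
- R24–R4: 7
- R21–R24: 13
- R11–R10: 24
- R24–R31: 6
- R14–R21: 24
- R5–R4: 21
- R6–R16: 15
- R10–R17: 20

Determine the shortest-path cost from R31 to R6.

41 hops' cost

Compare a few routes:
R31–R5–R16–R6: 20+8+15 = 43
R31–R4–R17–R28–R6: 7+15+6+19 = 47
R31–R24–R10–R21–R28–R6: 6+15+5+3+19 = 48
R31–R24–R21–R28–R6: 6+13+3+19 = 41
The minimum is 41 hops' cost via R31–R24–R21–R28–R6.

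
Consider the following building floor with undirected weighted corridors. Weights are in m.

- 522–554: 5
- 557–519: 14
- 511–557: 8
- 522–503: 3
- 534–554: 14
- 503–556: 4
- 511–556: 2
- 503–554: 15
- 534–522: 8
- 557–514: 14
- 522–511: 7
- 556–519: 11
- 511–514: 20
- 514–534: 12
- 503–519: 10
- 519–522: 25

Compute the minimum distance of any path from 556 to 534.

Running Dijkstra from 556:
556: 0
511: 2  (via 556)
503: 4  (via 556)
522: 7  (via 503)
557: 10  (via 511)
519: 11  (via 556)
554: 12  (via 522)
534: 15  (via 522)
Shortest route: 556 → 503 → 522 → 534 = 15 m.

15 m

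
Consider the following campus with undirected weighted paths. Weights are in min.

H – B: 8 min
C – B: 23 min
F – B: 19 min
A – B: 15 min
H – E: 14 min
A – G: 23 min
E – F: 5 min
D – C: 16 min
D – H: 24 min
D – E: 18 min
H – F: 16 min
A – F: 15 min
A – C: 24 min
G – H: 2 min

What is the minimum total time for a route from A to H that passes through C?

Best A to C: A → C costing 24
Best C to H: C → B → H costing 31
Total via C: 24 + 31 = 55 min.

55 min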